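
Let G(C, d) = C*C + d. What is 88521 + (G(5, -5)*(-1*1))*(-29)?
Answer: 89101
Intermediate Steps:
G(C, d) = d + C**2 (G(C, d) = C**2 + d = d + C**2)
88521 + (G(5, -5)*(-1*1))*(-29) = 88521 + ((-5 + 5**2)*(-1*1))*(-29) = 88521 + ((-5 + 25)*(-1))*(-29) = 88521 + (20*(-1))*(-29) = 88521 - 20*(-29) = 88521 + 580 = 89101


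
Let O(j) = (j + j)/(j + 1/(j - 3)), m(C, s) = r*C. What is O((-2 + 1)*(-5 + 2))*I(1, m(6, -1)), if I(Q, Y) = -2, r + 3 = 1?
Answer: 0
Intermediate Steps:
r = -2 (r = -3 + 1 = -2)
m(C, s) = -2*C
O(j) = 2*j/(j + 1/(-3 + j)) (O(j) = (2*j)/(j + 1/(-3 + j)) = 2*j/(j + 1/(-3 + j)))
O((-2 + 1)*(-5 + 2))*I(1, m(6, -1)) = (2*((-2 + 1)*(-5 + 2))*(-3 + (-2 + 1)*(-5 + 2))/(1 + ((-2 + 1)*(-5 + 2))² - 3*(-2 + 1)*(-5 + 2)))*(-2) = (2*(-1*(-3))*(-3 - 1*(-3))/(1 + (-1*(-3))² - (-3)*(-3)))*(-2) = (2*3*(-3 + 3)/(1 + 3² - 3*3))*(-2) = (2*3*0/(1 + 9 - 9))*(-2) = (2*3*0/1)*(-2) = (2*3*1*0)*(-2) = 0*(-2) = 0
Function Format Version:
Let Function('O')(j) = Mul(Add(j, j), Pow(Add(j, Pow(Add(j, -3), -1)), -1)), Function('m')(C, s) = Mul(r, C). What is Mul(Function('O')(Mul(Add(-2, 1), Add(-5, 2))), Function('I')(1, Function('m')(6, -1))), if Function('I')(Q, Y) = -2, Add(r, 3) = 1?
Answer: 0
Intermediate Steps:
r = -2 (r = Add(-3, 1) = -2)
Function('m')(C, s) = Mul(-2, C)
Function('O')(j) = Mul(2, j, Pow(Add(j, Pow(Add(-3, j), -1)), -1)) (Function('O')(j) = Mul(Mul(2, j), Pow(Add(j, Pow(Add(-3, j), -1)), -1)) = Mul(2, j, Pow(Add(j, Pow(Add(-3, j), -1)), -1)))
Mul(Function('O')(Mul(Add(-2, 1), Add(-5, 2))), Function('I')(1, Function('m')(6, -1))) = Mul(Mul(2, Mul(Add(-2, 1), Add(-5, 2)), Pow(Add(1, Pow(Mul(Add(-2, 1), Add(-5, 2)), 2), Mul(-3, Mul(Add(-2, 1), Add(-5, 2)))), -1), Add(-3, Mul(Add(-2, 1), Add(-5, 2)))), -2) = Mul(Mul(2, Mul(-1, -3), Pow(Add(1, Pow(Mul(-1, -3), 2), Mul(-3, Mul(-1, -3))), -1), Add(-3, Mul(-1, -3))), -2) = Mul(Mul(2, 3, Pow(Add(1, Pow(3, 2), Mul(-3, 3)), -1), Add(-3, 3)), -2) = Mul(Mul(2, 3, Pow(Add(1, 9, -9), -1), 0), -2) = Mul(Mul(2, 3, Pow(1, -1), 0), -2) = Mul(Mul(2, 3, 1, 0), -2) = Mul(0, -2) = 0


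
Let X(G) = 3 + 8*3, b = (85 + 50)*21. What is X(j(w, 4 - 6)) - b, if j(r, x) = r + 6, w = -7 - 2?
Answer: -2808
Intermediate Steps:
w = -9
b = 2835 (b = 135*21 = 2835)
j(r, x) = 6 + r
X(G) = 27 (X(G) = 3 + 24 = 27)
X(j(w, 4 - 6)) - b = 27 - 1*2835 = 27 - 2835 = -2808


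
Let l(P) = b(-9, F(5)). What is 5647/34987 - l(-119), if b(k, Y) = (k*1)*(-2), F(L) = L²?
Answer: -624119/34987 ≈ -17.839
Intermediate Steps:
b(k, Y) = -2*k (b(k, Y) = k*(-2) = -2*k)
l(P) = 18 (l(P) = -2*(-9) = 18)
5647/34987 - l(-119) = 5647/34987 - 1*18 = 5647*(1/34987) - 18 = 5647/34987 - 18 = -624119/34987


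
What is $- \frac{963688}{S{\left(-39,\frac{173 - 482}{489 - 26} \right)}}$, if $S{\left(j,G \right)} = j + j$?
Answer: $\frac{481844}{39} \approx 12355.0$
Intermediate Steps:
$S{\left(j,G \right)} = 2 j$
$- \frac{963688}{S{\left(-39,\frac{173 - 482}{489 - 26} \right)}} = - \frac{963688}{2 \left(-39\right)} = - \frac{963688}{-78} = \left(-963688\right) \left(- \frac{1}{78}\right) = \frac{481844}{39}$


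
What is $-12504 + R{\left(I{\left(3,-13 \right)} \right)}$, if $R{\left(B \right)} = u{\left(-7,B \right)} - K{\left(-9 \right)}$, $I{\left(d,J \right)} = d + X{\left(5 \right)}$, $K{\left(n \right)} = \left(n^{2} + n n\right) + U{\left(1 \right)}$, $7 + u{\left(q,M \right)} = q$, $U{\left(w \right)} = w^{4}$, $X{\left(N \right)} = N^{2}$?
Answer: $-12681$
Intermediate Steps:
$u{\left(q,M \right)} = -7 + q$
$K{\left(n \right)} = 1 + 2 n^{2}$ ($K{\left(n \right)} = \left(n^{2} + n n\right) + 1^{4} = \left(n^{2} + n^{2}\right) + 1 = 2 n^{2} + 1 = 1 + 2 n^{2}$)
$I{\left(d,J \right)} = 25 + d$ ($I{\left(d,J \right)} = d + 5^{2} = d + 25 = 25 + d$)
$R{\left(B \right)} = -177$ ($R{\left(B \right)} = \left(-7 - 7\right) - \left(1 + 2 \left(-9\right)^{2}\right) = -14 - \left(1 + 2 \cdot 81\right) = -14 - \left(1 + 162\right) = -14 - 163 = -177$)
$-12504 + R{\left(I{\left(3,-13 \right)} \right)} = -12504 - 177 = -12681$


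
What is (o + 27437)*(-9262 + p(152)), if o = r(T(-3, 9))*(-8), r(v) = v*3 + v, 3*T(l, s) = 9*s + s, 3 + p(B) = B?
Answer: -241284901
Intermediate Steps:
p(B) = -3 + B
T(l, s) = 10*s/3 (T(l, s) = (9*s + s)/3 = (10*s)/3 = 10*s/3)
r(v) = 4*v (r(v) = 3*v + v = 4*v)
o = -960 (o = (4*((10/3)*9))*(-8) = (4*30)*(-8) = 120*(-8) = -960)
(o + 27437)*(-9262 + p(152)) = (-960 + 27437)*(-9262 + (-3 + 152)) = 26477*(-9262 + 149) = 26477*(-9113) = -241284901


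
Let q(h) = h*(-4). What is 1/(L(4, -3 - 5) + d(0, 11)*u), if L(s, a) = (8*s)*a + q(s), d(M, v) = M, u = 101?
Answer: -1/272 ≈ -0.0036765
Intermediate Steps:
q(h) = -4*h
L(s, a) = -4*s + 8*a*s (L(s, a) = (8*s)*a - 4*s = 8*a*s - 4*s = -4*s + 8*a*s)
1/(L(4, -3 - 5) + d(0, 11)*u) = 1/(4*4*(-1 + 2*(-3 - 5)) + 0*101) = 1/(4*4*(-1 + 2*(-8)) + 0) = 1/(4*4*(-1 - 16) + 0) = 1/(4*4*(-17) + 0) = 1/(-272 + 0) = 1/(-272) = -1/272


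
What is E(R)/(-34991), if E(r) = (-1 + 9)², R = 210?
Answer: -64/34991 ≈ -0.0018290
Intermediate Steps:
E(r) = 64 (E(r) = 8² = 64)
E(R)/(-34991) = 64/(-34991) = 64*(-1/34991) = -64/34991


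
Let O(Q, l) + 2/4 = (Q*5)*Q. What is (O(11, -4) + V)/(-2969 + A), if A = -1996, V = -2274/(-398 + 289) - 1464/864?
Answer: -2447273/19482660 ≈ -0.12561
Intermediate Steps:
O(Q, l) = -½ + 5*Q² (O(Q, l) = -½ + (Q*5)*Q = -½ + (5*Q)*Q = -½ + 5*Q²)
V = 75215/3924 (V = -2274/(-109) - 1464*1/864 = -2274*(-1/109) - 61/36 = 2274/109 - 61/36 = 75215/3924 ≈ 19.168)
(O(11, -4) + V)/(-2969 + A) = ((-½ + 5*11²) + 75215/3924)/(-2969 - 1996) = ((-½ + 5*121) + 75215/3924)/(-4965) = ((-½ + 605) + 75215/3924)*(-1/4965) = (1209/2 + 75215/3924)*(-1/4965) = (2447273/3924)*(-1/4965) = -2447273/19482660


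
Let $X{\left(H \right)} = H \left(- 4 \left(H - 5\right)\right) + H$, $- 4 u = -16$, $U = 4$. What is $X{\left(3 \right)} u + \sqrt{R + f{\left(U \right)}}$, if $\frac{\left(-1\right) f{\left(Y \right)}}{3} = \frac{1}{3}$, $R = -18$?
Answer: $108 + i \sqrt{19} \approx 108.0 + 4.3589 i$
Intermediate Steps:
$u = 4$ ($u = \left(- \frac{1}{4}\right) \left(-16\right) = 4$)
$f{\left(Y \right)} = -1$ ($f{\left(Y \right)} = - \frac{3}{3} = \left(-3\right) \frac{1}{3} = -1$)
$X{\left(H \right)} = H + H \left(20 - 4 H\right)$ ($X{\left(H \right)} = H \left(- 4 \left(-5 + H\right)\right) + H = H \left(20 - 4 H\right) + H = H + H \left(20 - 4 H\right)$)
$X{\left(3 \right)} u + \sqrt{R + f{\left(U \right)}} = 3 \left(21 - 12\right) 4 + \sqrt{-18 - 1} = 3 \left(21 - 12\right) 4 + \sqrt{-19} = 3 \cdot 9 \cdot 4 + i \sqrt{19} = 27 \cdot 4 + i \sqrt{19} = 108 + i \sqrt{19}$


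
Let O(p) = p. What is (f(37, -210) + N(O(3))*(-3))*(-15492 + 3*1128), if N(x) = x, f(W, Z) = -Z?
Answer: -2433708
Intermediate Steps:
(f(37, -210) + N(O(3))*(-3))*(-15492 + 3*1128) = (-1*(-210) + 3*(-3))*(-15492 + 3*1128) = (210 - 9)*(-15492 + 3384) = 201*(-12108) = -2433708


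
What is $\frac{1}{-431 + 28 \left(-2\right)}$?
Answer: $- \frac{1}{487} \approx -0.0020534$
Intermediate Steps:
$\frac{1}{-431 + 28 \left(-2\right)} = \frac{1}{-431 - 56} = \frac{1}{-487} = - \frac{1}{487}$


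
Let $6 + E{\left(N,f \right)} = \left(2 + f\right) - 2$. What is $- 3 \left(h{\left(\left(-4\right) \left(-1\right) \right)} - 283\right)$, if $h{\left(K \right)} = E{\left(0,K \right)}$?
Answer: $855$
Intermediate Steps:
$E{\left(N,f \right)} = -6 + f$ ($E{\left(N,f \right)} = -6 + \left(\left(2 + f\right) - 2\right) = -6 + f$)
$h{\left(K \right)} = -6 + K$
$- 3 \left(h{\left(\left(-4\right) \left(-1\right) \right)} - 283\right) = - 3 \left(\left(-6 - -4\right) - 283\right) = - 3 \left(\left(-6 + 4\right) - 283\right) = - 3 \left(-2 - 283\right) = \left(-3\right) \left(-285\right) = 855$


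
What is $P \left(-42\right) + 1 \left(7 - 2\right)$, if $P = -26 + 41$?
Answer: $-625$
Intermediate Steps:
$P = 15$
$P \left(-42\right) + 1 \left(7 - 2\right) = 15 \left(-42\right) + 1 \left(7 - 2\right) = -630 + 1 \cdot 5 = -630 + 5 = -625$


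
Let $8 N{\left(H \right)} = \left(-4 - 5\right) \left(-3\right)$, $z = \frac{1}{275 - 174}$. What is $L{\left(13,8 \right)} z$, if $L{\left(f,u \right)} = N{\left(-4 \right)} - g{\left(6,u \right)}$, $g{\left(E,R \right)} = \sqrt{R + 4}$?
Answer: $\frac{27}{808} - \frac{2 \sqrt{3}}{101} \approx -0.00088219$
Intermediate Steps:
$z = \frac{1}{101} \approx 0.009901$
$g{\left(E,R \right)} = \sqrt{4 + R}$
$N{\left(H \right)} = \frac{27}{8}$ ($N{\left(H \right)} = \frac{\left(-4 - 5\right) \left(-3\right)}{8} = \frac{\left(-9\right) \left(-3\right)}{8} = \frac{1}{8} \cdot 27 = \frac{27}{8}$)
$L{\left(f,u \right)} = \frac{27}{8} - \sqrt{4 + u}$
$L{\left(13,8 \right)} z = \left(\frac{27}{8} - \sqrt{4 + 8}\right) \frac{1}{101} = \left(\frac{27}{8} - \sqrt{12}\right) \frac{1}{101} = \left(\frac{27}{8} - 2 \sqrt{3}\right) \frac{1}{101} = \frac{27}{808} - \frac{2 \sqrt{3}}{101}$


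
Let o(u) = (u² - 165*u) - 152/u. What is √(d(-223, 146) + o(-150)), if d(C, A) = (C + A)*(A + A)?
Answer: √5572578/15 ≈ 157.38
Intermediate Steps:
d(C, A) = 2*A*(A + C) (d(C, A) = (A + C)*(2*A) = 2*A*(A + C))
o(u) = u² - 165*u - 152/u
√(d(-223, 146) + o(-150)) = √(2*146*(146 - 223) + (-152 + (-150)²*(-165 - 150))/(-150)) = √(2*146*(-77) - (-152 + 22500*(-315))/150) = √(-22484 - (-152 - 7087500)/150) = √(-22484 - 1/150*(-7087652)) = √(-22484 + 3543826/75) = √(1857526/75) = √5572578/15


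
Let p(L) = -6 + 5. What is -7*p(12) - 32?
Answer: -25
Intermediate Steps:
p(L) = -1
-7*p(12) - 32 = -7*(-1) - 32 = 7 - 32 = -25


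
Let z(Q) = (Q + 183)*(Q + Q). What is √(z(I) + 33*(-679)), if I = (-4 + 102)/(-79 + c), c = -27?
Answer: I*√63886963/53 ≈ 150.81*I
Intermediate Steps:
I = -49/53 (I = (-4 + 102)/(-79 - 27) = 98/(-106) = 98*(-1/106) = -49/53 ≈ -0.92453)
z(Q) = 2*Q*(183 + Q) (z(Q) = (183 + Q)*(2*Q) = 2*Q*(183 + Q))
√(z(I) + 33*(-679)) = √(2*(-49/53)*(183 - 49/53) + 33*(-679)) = √(2*(-49/53)*(9650/53) - 22407) = √(-945700/2809 - 22407) = √(-63886963/2809) = I*√63886963/53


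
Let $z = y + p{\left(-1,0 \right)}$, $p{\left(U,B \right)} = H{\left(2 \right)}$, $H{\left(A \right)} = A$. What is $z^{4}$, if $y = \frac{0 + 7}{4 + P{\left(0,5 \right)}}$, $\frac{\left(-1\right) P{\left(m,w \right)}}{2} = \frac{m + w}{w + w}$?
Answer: $\frac{28561}{81} \approx 352.6$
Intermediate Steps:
$P{\left(m,w \right)} = - \frac{m + w}{w}$ ($P{\left(m,w \right)} = - 2 \frac{m + w}{w + w} = - 2 \frac{m + w}{2 w} = - \frac{m + w}{w}$)
$p{\left(U,B \right)} = 2$
$y = \frac{7}{3}$ ($y = \frac{0 + 7}{4 + \frac{\left(-1\right) 0 - 5}{5}} = \frac{7}{4 + \frac{0 - 5}{5}} = \frac{7}{4 + \frac{1}{5} \left(-5\right)} = \frac{7}{4 - 1} = \frac{7}{3} \approx 2.3333$)
$z = \frac{13}{3}$ ($z = \frac{7}{3} + 2 = \frac{13}{3} \approx 4.3333$)
$z^{4} = \left(\frac{13}{3}\right)^{4} = \frac{28561}{81}$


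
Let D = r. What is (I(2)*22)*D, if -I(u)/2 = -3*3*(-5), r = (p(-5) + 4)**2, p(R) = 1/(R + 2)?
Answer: -26620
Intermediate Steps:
p(R) = 1/(2 + R)
r = 121/9 (r = (1/(2 - 5) + 4)**2 = (1/(-3) + 4)**2 = (-1/3 + 4)**2 = (11/3)**2 = 121/9 ≈ 13.444)
I(u) = -90 (I(u) = -2*(-3*3)*(-5) = -(-18)*(-5) = -2*45 = -90)
D = 121/9 ≈ 13.444
(I(2)*22)*D = -90*22*(121/9) = -1980*121/9 = -26620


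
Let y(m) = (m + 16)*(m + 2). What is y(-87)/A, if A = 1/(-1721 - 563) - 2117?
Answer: -13783940/4835229 ≈ -2.8507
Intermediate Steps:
y(m) = (2 + m)*(16 + m) (y(m) = (16 + m)*(2 + m) = (2 + m)*(16 + m))
A = -4835229/2284 (A = 1/(-2284) - 2117 = -1/2284 - 2117 = -4835229/2284 ≈ -2117.0)
y(-87)/A = (32 + (-87)**2 + 18*(-87))/(-4835229/2284) = (32 + 7569 - 1566)*(-2284/4835229) = 6035*(-2284/4835229) = -13783940/4835229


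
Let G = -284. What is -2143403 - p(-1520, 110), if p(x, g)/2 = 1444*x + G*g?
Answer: 2308837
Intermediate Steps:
p(x, g) = -568*g + 2888*x (p(x, g) = 2*(1444*x - 284*g) = 2*(-284*g + 1444*x) = -568*g + 2888*x)
-2143403 - p(-1520, 110) = -2143403 - (-568*110 + 2888*(-1520)) = -2143403 - (-62480 - 4389760) = -2143403 - 1*(-4452240) = -2143403 + 4452240 = 2308837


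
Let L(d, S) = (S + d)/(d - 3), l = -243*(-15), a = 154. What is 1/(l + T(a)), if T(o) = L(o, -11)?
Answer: 151/550538 ≈ 0.00027428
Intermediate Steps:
l = 3645
L(d, S) = (S + d)/(-3 + d)
T(o) = (-11 + o)/(-3 + o)
1/(l + T(a)) = 1/(3645 + (-11 + 154)/(-3 + 154)) = 1/(3645 + 143/151) = 1/(550538/151) = 151/550538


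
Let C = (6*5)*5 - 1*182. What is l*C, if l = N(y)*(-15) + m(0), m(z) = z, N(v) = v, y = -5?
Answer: -2400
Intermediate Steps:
C = -32 (C = 30*5 - 182 = 150 - 182 = -32)
l = 75 (l = -5*(-15) + 0 = 75 + 0 = 75)
l*C = 75*(-32) = -2400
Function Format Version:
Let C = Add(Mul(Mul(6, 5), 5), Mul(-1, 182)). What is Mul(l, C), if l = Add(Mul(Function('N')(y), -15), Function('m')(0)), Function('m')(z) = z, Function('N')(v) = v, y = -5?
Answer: -2400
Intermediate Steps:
C = -32 (C = Add(Mul(30, 5), -182) = Add(150, -182) = -32)
l = 75 (l = Add(Mul(-5, -15), 0) = Add(75, 0) = 75)
Mul(l, C) = Mul(75, -32) = -2400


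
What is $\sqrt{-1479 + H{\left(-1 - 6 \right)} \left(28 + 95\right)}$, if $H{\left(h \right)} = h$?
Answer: $6 i \sqrt{65} \approx 48.374 i$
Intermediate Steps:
$\sqrt{-1479 + H{\left(-1 - 6 \right)} \left(28 + 95\right)} = \sqrt{-1479 + \left(-1 - 6\right) \left(28 + 95\right)} = \sqrt{-1479 + \left(-1 - 6\right) 123} = \sqrt{-1479 - 861} = \sqrt{-2340} = 6 i \sqrt{65}$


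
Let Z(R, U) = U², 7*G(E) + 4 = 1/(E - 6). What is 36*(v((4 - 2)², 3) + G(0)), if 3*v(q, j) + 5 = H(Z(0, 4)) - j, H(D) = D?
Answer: 522/7 ≈ 74.571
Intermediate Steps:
G(E) = -4/7 + 1/(7*(-6 + E)) (G(E) = -4/7 + 1/(7*(E - 6)) = -4/7 + 1/(7*(-6 + E)))
v(q, j) = 11/3 - j/3 (v(q, j) = -5/3 + (4² - j)/3 = -5/3 + (16 - j)/3 = -5/3 + (16/3 - j/3) = 11/3 - j/3)
36*(v((4 - 2)², 3) + G(0)) = 36*((11/3 - ⅓*3) + (25 - 4*0)/(7*(-6 + 0))) = 36*((11/3 - 1) + (⅐)*(25 + 0)/(-6)) = 36*(8/3 + (⅐)*(-⅙)*25) = 36*(8/3 - 25/42) = 36*(29/14) = 522/7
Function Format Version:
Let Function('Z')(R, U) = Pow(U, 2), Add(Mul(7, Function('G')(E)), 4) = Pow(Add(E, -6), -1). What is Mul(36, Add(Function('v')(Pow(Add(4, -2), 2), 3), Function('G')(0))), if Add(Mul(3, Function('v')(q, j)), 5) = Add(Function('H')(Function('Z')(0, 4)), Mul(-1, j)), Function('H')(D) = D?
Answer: Rational(522, 7) ≈ 74.571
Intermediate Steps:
Function('G')(E) = Add(Rational(-4, 7), Mul(Rational(1, 7), Pow(Add(-6, E), -1))) (Function('G')(E) = Add(Rational(-4, 7), Mul(Rational(1, 7), Pow(Add(E, -6), -1))) = Add(Rational(-4, 7), Mul(Rational(1, 7), Pow(Add(-6, E), -1))))
Function('v')(q, j) = Add(Rational(11, 3), Mul(Rational(-1, 3), j)) (Function('v')(q, j) = Add(Rational(-5, 3), Mul(Rational(1, 3), Add(Pow(4, 2), Mul(-1, j)))) = Add(Rational(-5, 3), Mul(Rational(1, 3), Add(16, Mul(-1, j)))) = Add(Rational(-5, 3), Add(Rational(16, 3), Mul(Rational(-1, 3), j))) = Add(Rational(11, 3), Mul(Rational(-1, 3), j)))
Mul(36, Add(Function('v')(Pow(Add(4, -2), 2), 3), Function('G')(0))) = Mul(36, Add(Add(Rational(11, 3), Mul(Rational(-1, 3), 3)), Mul(Rational(1, 7), Pow(Add(-6, 0), -1), Add(25, Mul(-4, 0))))) = Mul(36, Add(Add(Rational(11, 3), -1), Mul(Rational(1, 7), Pow(-6, -1), Add(25, 0)))) = Mul(36, Add(Rational(8, 3), Mul(Rational(1, 7), Rational(-1, 6), 25))) = Mul(36, Add(Rational(8, 3), Rational(-25, 42))) = Mul(36, Rational(29, 14)) = Rational(522, 7)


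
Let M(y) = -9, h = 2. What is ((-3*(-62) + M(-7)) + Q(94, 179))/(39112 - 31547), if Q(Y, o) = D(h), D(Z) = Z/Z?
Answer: 2/85 ≈ 0.023529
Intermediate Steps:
D(Z) = 1
Q(Y, o) = 1
((-3*(-62) + M(-7)) + Q(94, 179))/(39112 - 31547) = ((-3*(-62) - 9) + 1)/(39112 - 31547) = ((186 - 9) + 1)/7565 = (177 + 1)*(1/7565) = 178*(1/7565) = 2/85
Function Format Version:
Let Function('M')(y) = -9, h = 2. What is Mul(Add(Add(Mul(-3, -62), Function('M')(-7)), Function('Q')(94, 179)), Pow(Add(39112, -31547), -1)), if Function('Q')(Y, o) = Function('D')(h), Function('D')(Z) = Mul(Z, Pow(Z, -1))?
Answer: Rational(2, 85) ≈ 0.023529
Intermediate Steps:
Function('D')(Z) = 1
Function('Q')(Y, o) = 1
Mul(Add(Add(Mul(-3, -62), Function('M')(-7)), Function('Q')(94, 179)), Pow(Add(39112, -31547), -1)) = Mul(Add(Add(Mul(-3, -62), -9), 1), Pow(Add(39112, -31547), -1)) = Mul(Add(Add(186, -9), 1), Pow(7565, -1)) = Mul(Add(177, 1), Rational(1, 7565)) = Mul(178, Rational(1, 7565)) = Rational(2, 85)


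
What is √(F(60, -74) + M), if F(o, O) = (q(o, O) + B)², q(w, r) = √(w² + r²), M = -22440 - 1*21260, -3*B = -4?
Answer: 4*√(-19475 + 3*√2269)/3 ≈ 185.39*I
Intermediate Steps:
B = 4/3 (B = -⅓*(-4) = 4/3 ≈ 1.3333)
M = -43700 (M = -22440 - 21260 = -43700)
q(w, r) = √(r² + w²)
F(o, O) = (4/3 + √(O² + o²))² (F(o, O) = (√(O² + o²) + 4/3)² = (4/3 + √(O² + o²))²)
√(F(60, -74) + M) = √((4 + 3*√((-74)² + 60²))²/9 - 43700) = √((4 + 3*√(5476 + 3600))²/9 - 43700) = √((4 + 3*√9076)²/9 - 43700) = √((4 + 3*(2*√2269))²/9 - 43700) = √((4 + 6*√2269)²/9 - 43700) = √(-43700 + (4 + 6*√2269)²/9)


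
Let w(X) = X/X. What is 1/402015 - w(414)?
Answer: -402014/402015 ≈ -1.0000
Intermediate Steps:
w(X) = 1
1/402015 - w(414) = 1/402015 - 1*1 = 1/402015 - 1 = -402014/402015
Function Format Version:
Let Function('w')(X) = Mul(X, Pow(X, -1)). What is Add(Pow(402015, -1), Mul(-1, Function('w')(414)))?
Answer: Rational(-402014, 402015) ≈ -1.0000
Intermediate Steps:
Function('w')(X) = 1
Add(Pow(402015, -1), Mul(-1, Function('w')(414))) = Add(Pow(402015, -1), Mul(-1, 1)) = Add(Rational(1, 402015), -1) = Rational(-402014, 402015)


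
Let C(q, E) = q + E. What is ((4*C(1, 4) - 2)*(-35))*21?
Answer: -13230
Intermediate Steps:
C(q, E) = E + q
((4*C(1, 4) - 2)*(-35))*21 = ((4*(4 + 1) - 2)*(-35))*21 = ((4*5 - 2)*(-35))*21 = ((20 - 2)*(-35))*21 = (18*(-35))*21 = -630*21 = -13230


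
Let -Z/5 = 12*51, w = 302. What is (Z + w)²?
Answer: 7606564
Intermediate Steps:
Z = -3060 (Z = -60*51 = -5*612 = -3060)
(Z + w)² = (-3060 + 302)² = (-2758)² = 7606564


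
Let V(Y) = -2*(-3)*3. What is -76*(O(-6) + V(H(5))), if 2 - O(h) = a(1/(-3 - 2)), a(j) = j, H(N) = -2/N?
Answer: -7676/5 ≈ -1535.2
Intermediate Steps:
V(Y) = 18 (V(Y) = 6*3 = 18)
O(h) = 11/5 (O(h) = 2 - 1/(-3 - 2) = 2 - 1/(-5) = 2 - 1*(-⅕) = 2 + ⅕ = 11/5)
-76*(O(-6) + V(H(5))) = -76*(11/5 + 18) = -76*101/5 = -7676/5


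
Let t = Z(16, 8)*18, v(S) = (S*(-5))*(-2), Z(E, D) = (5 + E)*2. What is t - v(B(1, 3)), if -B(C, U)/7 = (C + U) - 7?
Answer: 546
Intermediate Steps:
Z(E, D) = 10 + 2*E
B(C, U) = 49 - 7*C - 7*U (B(C, U) = -7*((C + U) - 7) = -7*(-7 + C + U) = 49 - 7*C - 7*U)
v(S) = 10*S (v(S) = -5*S*(-2) = 10*S)
t = 756 (t = (10 + 2*16)*18 = (10 + 32)*18 = 42*18 = 756)
t - v(B(1, 3)) = 756 - 10*(49 - 7*1 - 7*3) = 756 - 10*(49 - 7 - 21) = 756 - 10*21 = 756 - 1*210 = 756 - 210 = 546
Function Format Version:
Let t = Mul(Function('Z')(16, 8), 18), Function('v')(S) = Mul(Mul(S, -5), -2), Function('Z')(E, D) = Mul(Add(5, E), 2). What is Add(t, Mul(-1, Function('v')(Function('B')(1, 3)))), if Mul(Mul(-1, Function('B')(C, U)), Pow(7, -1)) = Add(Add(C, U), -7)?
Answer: 546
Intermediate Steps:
Function('Z')(E, D) = Add(10, Mul(2, E))
Function('B')(C, U) = Add(49, Mul(-7, C), Mul(-7, U)) (Function('B')(C, U) = Mul(-7, Add(Add(C, U), -7)) = Mul(-7, Add(-7, C, U)) = Add(49, Mul(-7, C), Mul(-7, U)))
Function('v')(S) = Mul(10, S) (Function('v')(S) = Mul(Mul(-5, S), -2) = Mul(10, S))
t = 756 (t = Mul(Add(10, Mul(2, 16)), 18) = Mul(Add(10, 32), 18) = Mul(42, 18) = 756)
Add(t, Mul(-1, Function('v')(Function('B')(1, 3)))) = Add(756, Mul(-1, Mul(10, Add(49, Mul(-7, 1), Mul(-7, 3))))) = Add(756, Mul(-1, Mul(10, Add(49, -7, -21)))) = Add(756, Mul(-1, Mul(10, 21))) = Add(756, Mul(-1, 210)) = Add(756, -210) = 546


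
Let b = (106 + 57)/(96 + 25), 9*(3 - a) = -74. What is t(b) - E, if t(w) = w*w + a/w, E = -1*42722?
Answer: 917815844918/21478347 ≈ 42732.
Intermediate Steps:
a = 101/9 (a = 3 - ⅑*(-74) = 3 + 74/9 = 101/9 ≈ 11.222)
b = 163/121 ≈ 1.3471
E = -42722
t(w) = w² + 101/(9*w) (t(w) = w*w + 101/(9*w) = w² + 101/(9*w))
t(b) - E = (101/9 + (163/121)³)/(163/121) - 1*(-42722) = 121*(101/9 + 4330747/1771561)/163 + 42722 = (121/163)*(217904384/15944049) + 42722 = 217904384/21478347 + 42722 = 917815844918/21478347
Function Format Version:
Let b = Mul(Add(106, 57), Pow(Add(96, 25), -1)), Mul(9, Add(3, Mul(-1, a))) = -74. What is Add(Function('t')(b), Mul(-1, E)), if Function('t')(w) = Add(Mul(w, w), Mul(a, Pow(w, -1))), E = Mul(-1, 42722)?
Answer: Rational(917815844918, 21478347) ≈ 42732.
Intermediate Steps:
a = Rational(101, 9) (a = Add(3, Mul(Rational(-1, 9), -74)) = Add(3, Rational(74, 9)) = Rational(101, 9) ≈ 11.222)
b = Rational(163, 121) (b = Mul(163, Pow(121, -1)) = Mul(163, Rational(1, 121)) = Rational(163, 121) ≈ 1.3471)
E = -42722
Function('t')(w) = Add(Pow(w, 2), Mul(Rational(101, 9), Pow(w, -1))) (Function('t')(w) = Add(Mul(w, w), Mul(Rational(101, 9), Pow(w, -1))) = Add(Pow(w, 2), Mul(Rational(101, 9), Pow(w, -1))))
Add(Function('t')(b), Mul(-1, E)) = Add(Mul(Pow(Rational(163, 121), -1), Add(Rational(101, 9), Pow(Rational(163, 121), 3))), Mul(-1, -42722)) = Add(Mul(Rational(121, 163), Add(Rational(101, 9), Rational(4330747, 1771561))), 42722) = Add(Mul(Rational(121, 163), Rational(217904384, 15944049)), 42722) = Add(Rational(217904384, 21478347), 42722) = Rational(917815844918, 21478347)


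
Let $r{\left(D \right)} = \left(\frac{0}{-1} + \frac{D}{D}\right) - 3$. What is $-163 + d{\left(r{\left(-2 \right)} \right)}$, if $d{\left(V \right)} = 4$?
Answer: $-159$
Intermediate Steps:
$r{\left(D \right)} = -2$ ($r{\left(D \right)} = \left(0 \left(-1\right) + 1\right) - 3 = \left(0 + 1\right) - 3 = 1 - 3 = -2$)
$-163 + d{\left(r{\left(-2 \right)} \right)} = -163 + 4 = -159$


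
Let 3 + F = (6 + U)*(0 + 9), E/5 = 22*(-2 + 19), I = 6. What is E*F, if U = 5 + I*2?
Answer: 381480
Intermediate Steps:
U = 17 (U = 5 + 6*2 = 5 + 12 = 17)
E = 1870 (E = 5*(22*(-2 + 19)) = 5*(22*17) = 5*374 = 1870)
F = 204 (F = -3 + (6 + 17)*(0 + 9) = -3 + 23*9 = -3 + 207 = 204)
E*F = 1870*204 = 381480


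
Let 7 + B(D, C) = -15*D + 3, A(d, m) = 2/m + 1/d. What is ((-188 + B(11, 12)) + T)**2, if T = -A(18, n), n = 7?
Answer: 2027250625/15876 ≈ 1.2769e+5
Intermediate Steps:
A(d, m) = 1/d + 2/m (A(d, m) = 2/m + 1/d = 1/d + 2/m)
B(D, C) = -4 - 15*D (B(D, C) = -7 + (-15*D + 3) = -7 + (3 - 15*D) = -4 - 15*D)
T = -43/126 (T = -(1/18 + 2/7) = -1*43/126 = -43/126 ≈ -0.34127)
((-188 + B(11, 12)) + T)**2 = ((-188 + (-4 - 15*11)) - 43/126)**2 = ((-188 + (-4 - 165)) - 43/126)**2 = ((-188 - 169) - 43/126)**2 = (-357 - 43/126)**2 = (-45025/126)**2 = 2027250625/15876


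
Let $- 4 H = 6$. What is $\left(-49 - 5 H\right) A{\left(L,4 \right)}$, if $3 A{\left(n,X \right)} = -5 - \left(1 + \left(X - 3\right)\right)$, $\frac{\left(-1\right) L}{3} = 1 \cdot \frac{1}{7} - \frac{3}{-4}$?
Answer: $\frac{581}{6} \approx 96.833$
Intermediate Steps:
$H = - \frac{3}{2}$ ($H = \left(- \frac{1}{4}\right) 6 = - \frac{3}{2} \approx -1.5$)
$L = - \frac{75}{28}$ ($L = - 3 \left(1 \cdot \frac{1}{7} - \frac{3}{-4}\right) = - 3 \left(1 \cdot \frac{1}{7} - - \frac{3}{4}\right) = - 3 \left(\frac{1}{7} + \frac{3}{4}\right) = \left(-3\right) \frac{25}{28} = - \frac{75}{28} \approx -2.6786$)
$A{\left(n,X \right)} = -1 - \frac{X}{3}$ ($A{\left(n,X \right)} = \frac{-5 - \left(1 + \left(X - 3\right)\right)}{3} = \frac{-5 - \left(1 + \left(-3 + X\right)\right)}{3} = \frac{-5 - \left(-2 + X\right)}{3} = \frac{-3 - X}{3} = -1 - \frac{X}{3}$)
$\left(-49 - 5 H\right) A{\left(L,4 \right)} = \left(-49 - - \frac{15}{2}\right) \left(-1 - \frac{4}{3}\right) = \left(-49 + \frac{15}{2}\right) \left(-1 - \frac{4}{3}\right) = \left(- \frac{83}{2}\right) \left(- \frac{7}{3}\right) = \frac{581}{6}$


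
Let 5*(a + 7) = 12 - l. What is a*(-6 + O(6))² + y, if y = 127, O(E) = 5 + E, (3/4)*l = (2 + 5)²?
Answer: -944/3 ≈ -314.67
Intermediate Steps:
l = 196/3 (l = 4*(2 + 5)²/3 = (4/3)*7² = (4/3)*49 = 196/3 ≈ 65.333)
a = -53/3 (a = -7 + (12 - 1*196/3)/5 = -7 + (12 - 196/3)/5 = -7 + (⅕)*(-160/3) = -7 - 32/3 = -53/3 ≈ -17.667)
a*(-6 + O(6))² + y = -53*(-6 + (5 + 6))²/3 + 127 = -53*(-6 + 11)²/3 + 127 = -53/3*5² + 127 = -53/3*25 + 127 = -1325/3 + 127 = -944/3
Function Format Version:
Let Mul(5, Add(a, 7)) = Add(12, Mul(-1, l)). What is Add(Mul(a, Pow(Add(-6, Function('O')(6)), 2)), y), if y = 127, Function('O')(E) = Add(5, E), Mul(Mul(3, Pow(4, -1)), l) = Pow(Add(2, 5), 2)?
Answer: Rational(-944, 3) ≈ -314.67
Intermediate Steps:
l = Rational(196, 3) (l = Mul(Rational(4, 3), Pow(Add(2, 5), 2)) = Mul(Rational(4, 3), Pow(7, 2)) = Mul(Rational(4, 3), 49) = Rational(196, 3) ≈ 65.333)
a = Rational(-53, 3) (a = Add(-7, Mul(Rational(1, 5), Add(12, Mul(-1, Rational(196, 3))))) = Add(-7, Mul(Rational(1, 5), Add(12, Rational(-196, 3)))) = Add(-7, Mul(Rational(1, 5), Rational(-160, 3))) = Add(-7, Rational(-32, 3)) = Rational(-53, 3) ≈ -17.667)
Add(Mul(a, Pow(Add(-6, Function('O')(6)), 2)), y) = Add(Mul(Rational(-53, 3), Pow(Add(-6, Add(5, 6)), 2)), 127) = Add(Mul(Rational(-53, 3), Pow(Add(-6, 11), 2)), 127) = Add(Mul(Rational(-53, 3), Pow(5, 2)), 127) = Add(Mul(Rational(-53, 3), 25), 127) = Add(Rational(-1325, 3), 127) = Rational(-944, 3)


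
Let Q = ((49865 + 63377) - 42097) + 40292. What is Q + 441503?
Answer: 552940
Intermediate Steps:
Q = 111437 (Q = (113242 - 42097) + 40292 = 71145 + 40292 = 111437)
Q + 441503 = 111437 + 441503 = 552940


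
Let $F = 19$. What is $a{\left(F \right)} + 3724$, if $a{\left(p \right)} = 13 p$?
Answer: $3971$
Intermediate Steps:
$a{\left(F \right)} + 3724 = 13 \cdot 19 + 3724 = 247 + 3724 = 3971$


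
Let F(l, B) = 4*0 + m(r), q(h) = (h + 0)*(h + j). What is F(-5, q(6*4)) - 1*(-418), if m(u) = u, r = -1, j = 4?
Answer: 417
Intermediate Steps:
q(h) = h*(4 + h) (q(h) = (h + 0)*(h + 4) = h*(4 + h))
F(l, B) = -1 (F(l, B) = 4*0 - 1 = 0 - 1 = -1)
F(-5, q(6*4)) - 1*(-418) = -1 - 1*(-418) = -1 + 418 = 417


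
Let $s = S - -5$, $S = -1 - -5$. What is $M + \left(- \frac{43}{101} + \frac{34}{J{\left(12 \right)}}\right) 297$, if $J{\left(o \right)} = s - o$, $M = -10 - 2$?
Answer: $- \frac{353949}{101} \approx -3504.4$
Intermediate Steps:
$S = 4$ ($S = -1 + 5 = 4$)
$M = -12$ ($M = -10 - 2 = -12$)
$s = 9$ ($s = 4 - -5 = 4 + 5 = 9$)
$J{\left(o \right)} = 9 - o$
$M + \left(- \frac{43}{101} + \frac{34}{J{\left(12 \right)}}\right) 297 = -12 + \left(- \frac{43}{101} + \frac{34}{9 - 12}\right) 297 = -12 + \left(\left(-43\right) \frac{1}{101} + \frac{34}{9 - 12}\right) 297 = -12 + \left(- \frac{43}{101} + \frac{34}{-3}\right) 297 = -12 + \left(- \frac{43}{101} + 34 \left(- \frac{1}{3}\right)\right) 297 = -12 + \left(- \frac{43}{101} - \frac{34}{3}\right) 297 = -12 - \frac{352737}{101} = - \frac{353949}{101}$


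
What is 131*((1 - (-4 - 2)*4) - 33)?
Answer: -1048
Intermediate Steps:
131*((1 - (-4 - 2)*4) - 33) = 131*((1 - (-6)*4) - 33) = 131*((1 - 1*(-24)) - 33) = 131*((1 + 24) - 33) = 131*(25 - 33) = 131*(-8) = -1048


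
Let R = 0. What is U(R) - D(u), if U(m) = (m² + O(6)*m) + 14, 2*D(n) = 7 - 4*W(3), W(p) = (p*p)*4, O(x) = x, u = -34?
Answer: 165/2 ≈ 82.500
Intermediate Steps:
W(p) = 4*p² (W(p) = p²*4 = 4*p²)
D(n) = -137/2 (D(n) = (7 - 16*3²)/2 = (7 - 16*9)/2 = (7 - 4*36)/2 = (7 - 144)/2 = (½)*(-137) = -137/2)
U(m) = 14 + m² + 6*m (U(m) = (m² + 6*m) + 14 = 14 + m² + 6*m)
U(R) - D(u) = (14 + 0² + 6*0) - 1*(-137/2) = (14 + 0 + 0) + 137/2 = 14 + 137/2 = 165/2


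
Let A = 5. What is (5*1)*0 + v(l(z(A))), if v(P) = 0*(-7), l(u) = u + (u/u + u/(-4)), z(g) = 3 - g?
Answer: 0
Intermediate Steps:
l(u) = 1 + 3*u/4 (l(u) = u + (1 + u*(-¼)) = u + (1 - u/4) = 1 + 3*u/4)
v(P) = 0
(5*1)*0 + v(l(z(A))) = (5*1)*0 + 0 = 5*0 + 0 = 0 + 0 = 0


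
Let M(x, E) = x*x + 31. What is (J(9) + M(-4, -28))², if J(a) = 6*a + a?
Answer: 12100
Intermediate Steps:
M(x, E) = 31 + x² (M(x, E) = x² + 31 = 31 + x²)
J(a) = 7*a
(J(9) + M(-4, -28))² = (7*9 + (31 + (-4)²))² = (63 + (31 + 16))² = (63 + 47)² = 110² = 12100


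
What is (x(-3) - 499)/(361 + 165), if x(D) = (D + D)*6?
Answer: -535/526 ≈ -1.0171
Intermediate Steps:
x(D) = 12*D (x(D) = (2*D)*6 = 12*D)
(x(-3) - 499)/(361 + 165) = (12*(-3) - 499)/(361 + 165) = (-36 - 499)/526 = -535*1/526 = -535/526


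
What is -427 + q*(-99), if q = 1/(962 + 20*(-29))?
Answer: -163213/382 ≈ -427.26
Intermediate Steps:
q = 1/382 (q = 1/(962 - 580) = 1/382 ≈ 0.0026178)
-427 + q*(-99) = -427 + (1/382)*(-99) = -427 - 99/382 = -163213/382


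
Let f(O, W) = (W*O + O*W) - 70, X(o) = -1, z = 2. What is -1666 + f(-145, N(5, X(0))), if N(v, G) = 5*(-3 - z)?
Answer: 5514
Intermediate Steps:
N(v, G) = -25 (N(v, G) = 5*(-3 - 1*2) = 5*(-3 - 2) = 5*(-5) = -25)
f(O, W) = -70 + 2*O*W (f(O, W) = (O*W + O*W) - 70 = 2*O*W - 70 = -70 + 2*O*W)
-1666 + f(-145, N(5, X(0))) = -1666 + (-70 + 2*(-145)*(-25)) = -1666 + (-70 + 7250) = -1666 + 7180 = 5514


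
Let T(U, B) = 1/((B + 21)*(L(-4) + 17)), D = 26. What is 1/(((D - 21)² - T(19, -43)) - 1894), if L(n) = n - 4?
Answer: -198/370061 ≈ -0.00053505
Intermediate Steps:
L(n) = -4 + n
T(U, B) = 1/(189 + 9*B) (T(U, B) = 1/((B + 21)*((-4 - 4) + 17)) = 1/((21 + B)*(-8 + 17)) = 1/((21 + B)*9) = 1/(189 + 9*B))
1/(((D - 21)² - T(19, -43)) - 1894) = 1/(((26 - 21)² - 1/(9*(21 - 43))) - 1894) = 1/((5² - 1/(9*(-22))) - 1894) = 1/((25 - (-1)/(9*22)) - 1894) = 1/((25 - 1*(-1/198)) - 1894) = 1/((25 + 1/198) - 1894) = 1/(4951/198 - 1894) = 1/(-370061/198) = -198/370061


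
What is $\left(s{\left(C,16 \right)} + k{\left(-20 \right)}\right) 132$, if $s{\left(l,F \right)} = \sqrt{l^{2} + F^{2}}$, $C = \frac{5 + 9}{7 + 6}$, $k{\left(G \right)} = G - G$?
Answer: $\frac{264 \sqrt{10865}}{13} \approx 2116.8$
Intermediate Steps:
$k{\left(G \right)} = 0$
$C = \frac{14}{13} \approx 1.0769$
$s{\left(l,F \right)} = \sqrt{F^{2} + l^{2}}$
$\left(s{\left(C,16 \right)} + k{\left(-20 \right)}\right) 132 = \left(\sqrt{16^{2} + \left(\frac{14}{13}\right)^{2}} + 0\right) 132 = \left(\sqrt{256 + \frac{196}{169}} + 0\right) 132 = \left(\sqrt{\frac{43460}{169}} + 0\right) 132 = \left(\frac{2 \sqrt{10865}}{13} + 0\right) 132 = \frac{2 \sqrt{10865}}{13} \cdot 132 = \frac{264 \sqrt{10865}}{13}$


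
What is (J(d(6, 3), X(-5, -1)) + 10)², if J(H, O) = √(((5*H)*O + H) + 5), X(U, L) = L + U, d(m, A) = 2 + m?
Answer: (10 + I*√227)² ≈ -127.0 + 301.33*I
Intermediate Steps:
J(H, O) = √(5 + H + 5*H*O) (J(H, O) = √((5*H*O + H) + 5) = √((H + 5*H*O) + 5) = √(5 + H + 5*H*O))
(J(d(6, 3), X(-5, -1)) + 10)² = (√(5 + (2 + 6) + 5*(2 + 6)*(-1 - 5)) + 10)² = (√(5 + 8 + 5*8*(-6)) + 10)² = (√(5 + 8 - 240) + 10)² = (√(-227) + 10)² = (I*√227 + 10)² = (10 + I*√227)²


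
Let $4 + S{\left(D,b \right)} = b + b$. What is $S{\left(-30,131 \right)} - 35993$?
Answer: $-35735$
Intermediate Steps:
$S{\left(D,b \right)} = -4 + 2 b$ ($S{\left(D,b \right)} = -4 + \left(b + b\right) = -4 + 2 b$)
$S{\left(-30,131 \right)} - 35993 = \left(-4 + 2 \cdot 131\right) - 35993 = \left(-4 + 262\right) - 35993 = 258 - 35993 = -35735$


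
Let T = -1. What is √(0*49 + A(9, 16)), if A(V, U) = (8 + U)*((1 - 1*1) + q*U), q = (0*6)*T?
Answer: 0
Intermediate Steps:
q = 0 (q = (0*6)*(-1) = 0*(-1) = 0)
A(V, U) = 0 (A(V, U) = (8 + U)*((1 - 1*1) + 0*U) = (8 + U)*((1 - 1) + 0) = (8 + U)*(0 + 0) = (8 + U)*0 = 0)
√(0*49 + A(9, 16)) = √(0*49 + 0) = √(0 + 0) = √0 = 0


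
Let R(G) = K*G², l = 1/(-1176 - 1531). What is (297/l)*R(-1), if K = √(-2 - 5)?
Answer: -803979*I*√7 ≈ -2.1271e+6*I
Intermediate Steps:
K = I*√7 (K = √(-7) = I*√7 ≈ 2.6458*I)
l = -1/2707 (l = 1/(-2707) = -1/2707 ≈ -0.00036941)
R(G) = I*√7*G² (R(G) = (I*√7)*G² = I*√7*G²)
(297/l)*R(-1) = (297/(-1/2707))*(I*√7*(-1)²) = (297*(-2707))*(I*√7*1) = -803979*I*√7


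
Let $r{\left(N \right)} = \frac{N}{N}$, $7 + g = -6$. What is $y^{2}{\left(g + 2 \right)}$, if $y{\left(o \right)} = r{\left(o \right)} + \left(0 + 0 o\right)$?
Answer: $1$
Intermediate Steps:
$g = -13$ ($g = -7 - 6 = -13$)
$r{\left(N \right)} = 1$
$y{\left(o \right)} = 1$ ($y{\left(o \right)} = 1 + \left(0 + 0 o\right) = 1 + \left(0 + 0\right) = 1 + 0 = 1$)
$y^{2}{\left(g + 2 \right)} = 1^{2} = 1$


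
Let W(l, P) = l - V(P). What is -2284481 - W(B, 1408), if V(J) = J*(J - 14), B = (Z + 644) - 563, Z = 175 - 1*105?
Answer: -321880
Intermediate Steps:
Z = 70 (Z = 175 - 105 = 70)
B = 151 (B = (70 + 644) - 563 = 714 - 563 = 151)
V(J) = J*(-14 + J)
W(l, P) = l - P*(-14 + P)
-2284481 - W(B, 1408) = -2284481 - (151 - 1*1408*(-14 + 1408)) = -2284481 - (151 - 1*1408*1394) = -2284481 - (151 - 1962752) = -2284481 - 1*(-1962601) = -2284481 + 1962601 = -321880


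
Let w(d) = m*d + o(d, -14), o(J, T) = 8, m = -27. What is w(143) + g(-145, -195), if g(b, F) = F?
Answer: -4048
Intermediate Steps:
w(d) = 8 - 27*d (w(d) = -27*d + 8 = 8 - 27*d)
w(143) + g(-145, -195) = (8 - 27*143) - 195 = (8 - 3861) - 195 = -3853 - 195 = -4048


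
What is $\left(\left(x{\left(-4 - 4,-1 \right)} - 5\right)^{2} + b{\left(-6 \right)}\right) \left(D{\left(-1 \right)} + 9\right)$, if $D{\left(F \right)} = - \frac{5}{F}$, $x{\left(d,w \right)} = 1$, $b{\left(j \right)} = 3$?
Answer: $266$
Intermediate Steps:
$\left(\left(x{\left(-4 - 4,-1 \right)} - 5\right)^{2} + b{\left(-6 \right)}\right) \left(D{\left(-1 \right)} + 9\right) = \left(\left(1 - 5\right)^{2} + 3\right) \left(- \frac{5}{-1} + 9\right) = \left(\left(-4\right)^{2} + 3\right) \left(\left(-5\right) \left(-1\right) + 9\right) = \left(16 + 3\right) \left(5 + 9\right) = 19 \cdot 14 = 266$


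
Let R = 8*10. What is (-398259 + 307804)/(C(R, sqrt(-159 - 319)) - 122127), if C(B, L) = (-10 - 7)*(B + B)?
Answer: 90455/124847 ≈ 0.72453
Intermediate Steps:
R = 80
C(B, L) = -34*B
(-398259 + 307804)/(C(R, sqrt(-159 - 319)) - 122127) = (-398259 + 307804)/(-34*80 - 122127) = -90455/(-2720 - 122127) = -90455/(-124847) = -90455*(-1/124847) = 90455/124847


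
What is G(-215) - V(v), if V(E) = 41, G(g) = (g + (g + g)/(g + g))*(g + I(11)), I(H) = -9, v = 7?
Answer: 47895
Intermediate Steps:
G(g) = (1 + g)*(-9 + g) (G(g) = (g + (g + g)/(g + g))*(g - 9) = (g + (2*g)/((2*g)))*(-9 + g) = (g + (2*g)*(1/(2*g)))*(-9 + g) = (g + 1)*(-9 + g) = (1 + g)*(-9 + g))
G(-215) - V(v) = (-9 + (-215)**2 - 8*(-215)) - 1*41 = (-9 + 46225 + 1720) - 41 = 47936 - 41 = 47895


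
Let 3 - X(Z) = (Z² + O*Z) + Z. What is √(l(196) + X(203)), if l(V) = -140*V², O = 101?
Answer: 2*I*√1360038 ≈ 2332.4*I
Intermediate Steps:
X(Z) = 3 - Z² - 102*Z (X(Z) = 3 - ((Z² + 101*Z) + Z) = 3 - (Z² + 102*Z) = 3 + (-Z² - 102*Z) = 3 - Z² - 102*Z)
√(l(196) + X(203)) = √(-140*196² + (3 - 1*203² - 102*203)) = √(-140*38416 + (3 - 1*41209 - 20706)) = √(-5378240 + (3 - 41209 - 20706)) = √(-5378240 - 61912) = √(-5440152) = 2*I*√1360038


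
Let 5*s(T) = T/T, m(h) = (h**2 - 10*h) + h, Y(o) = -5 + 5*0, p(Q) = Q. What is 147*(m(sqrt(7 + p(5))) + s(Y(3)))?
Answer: 8967/5 - 2646*sqrt(3) ≈ -2789.6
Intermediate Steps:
Y(o) = -5 (Y(o) = -5 + 0 = -5)
m(h) = h**2 - 9*h
s(T) = 1/5 (s(T) = (T/T)/5 = (1/5)*1 = 1/5)
147*(m(sqrt(7 + p(5))) + s(Y(3))) = 147*(sqrt(7 + 5)*(-9 + sqrt(7 + 5)) + 1/5) = 147*(sqrt(12)*(-9 + sqrt(12)) + 1/5) = 147*((2*sqrt(3))*(-9 + 2*sqrt(3)) + 1/5) = 147*(2*sqrt(3)*(-9 + 2*sqrt(3)) + 1/5) = 147*(1/5 + 2*sqrt(3)*(-9 + 2*sqrt(3))) = 147/5 + 294*sqrt(3)*(-9 + 2*sqrt(3))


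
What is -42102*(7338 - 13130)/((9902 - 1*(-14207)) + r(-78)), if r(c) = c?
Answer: 243854784/24031 ≈ 10148.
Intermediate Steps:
-42102*(7338 - 13130)/((9902 - 1*(-14207)) + r(-78)) = -42102*(7338 - 13130)/((9902 - 1*(-14207)) - 78) = -42102*(-5792/((9902 + 14207) - 78)) = -42102*(-5792/(24109 - 78)) = -42102/(24031*(-1/5792)) = -42102/(-24031/5792) = -42102*(-5792/24031) = 243854784/24031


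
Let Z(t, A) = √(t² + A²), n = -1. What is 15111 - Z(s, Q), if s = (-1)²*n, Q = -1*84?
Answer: 15111 - √7057 ≈ 15027.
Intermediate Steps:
Q = -84
s = -1 (s = (-1)²*(-1) = 1*(-1) = -1)
Z(t, A) = √(A² + t²)
15111 - Z(s, Q) = 15111 - √((-84)² + (-1)²) = 15111 - √(7056 + 1) = 15111 - √7057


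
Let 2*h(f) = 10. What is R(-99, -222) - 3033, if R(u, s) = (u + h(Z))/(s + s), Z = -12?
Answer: -673279/222 ≈ -3032.8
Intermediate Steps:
h(f) = 5 (h(f) = (1/2)*10 = 5)
R(u, s) = (5 + u)/(2*s) (R(u, s) = (u + 5)/(s + s) = (5 + u)/((2*s)) = (5 + u)*(1/(2*s)) = (5 + u)/(2*s))
R(-99, -222) - 3033 = (1/2)*(5 - 99)/(-222) - 3033 = (1/2)*(-1/222)*(-94) - 3033 = 47/222 - 3033 = -673279/222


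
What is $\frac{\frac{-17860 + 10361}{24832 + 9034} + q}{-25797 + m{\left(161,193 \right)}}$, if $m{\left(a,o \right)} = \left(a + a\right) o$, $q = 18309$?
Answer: $\frac{620045095}{1230995234} \approx 0.50369$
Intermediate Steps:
$m{\left(a,o \right)} = 2 a o$
$\frac{\frac{-17860 + 10361}{24832 + 9034} + q}{-25797 + m{\left(161,193 \right)}} = \frac{\frac{-17860 + 10361}{24832 + 9034} + 18309}{-25797 + 2 \cdot 161 \cdot 193} = \frac{- \frac{7499}{33866} + 18309}{-25797 + 62146} = \frac{\left(-7499\right) \frac{1}{33866} + 18309}{36349} = \left(- \frac{7499}{33866} + 18309\right) \frac{1}{36349} = \frac{620045095}{33866} \cdot \frac{1}{36349} = \frac{620045095}{1230995234}$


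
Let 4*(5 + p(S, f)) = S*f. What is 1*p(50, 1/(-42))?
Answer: -445/84 ≈ -5.2976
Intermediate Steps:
p(S, f) = -5 + S*f/4 (p(S, f) = -5 + (S*f)/4 = -5 + S*f/4)
1*p(50, 1/(-42)) = 1*(-5 + (¼)*50/(-42)) = 1*(-5 + (¼)*50*(-1/42)) = 1*(-5 - 25/84) = 1*(-445/84) = -445/84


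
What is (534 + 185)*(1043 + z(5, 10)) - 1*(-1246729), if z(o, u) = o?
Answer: 2000241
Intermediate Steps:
(534 + 185)*(1043 + z(5, 10)) - 1*(-1246729) = (534 + 185)*(1043 + 5) - 1*(-1246729) = 719*1048 + 1246729 = 753512 + 1246729 = 2000241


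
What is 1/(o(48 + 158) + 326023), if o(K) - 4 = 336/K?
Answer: 103/33580949 ≈ 3.0672e-6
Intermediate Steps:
o(K) = 4 + 336/K
1/(o(48 + 158) + 326023) = 1/((4 + 336/(48 + 158)) + 326023) = 1/((4 + 336/206) + 326023) = 1/((4 + 336*(1/206)) + 326023) = 1/((4 + 168/103) + 326023) = 1/(580/103 + 326023) = 1/(33580949/103) = 103/33580949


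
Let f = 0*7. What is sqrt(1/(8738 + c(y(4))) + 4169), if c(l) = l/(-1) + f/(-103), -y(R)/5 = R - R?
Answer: sqrt(318314181574)/8738 ≈ 64.568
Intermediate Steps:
f = 0
y(R) = 0 (y(R) = -5*(R - R) = -5*0 = 0)
c(l) = -l (c(l) = l/(-1) + 0/(-103) = l*(-1) + 0*(-1/103) = -l + 0 = -l)
sqrt(1/(8738 + c(y(4))) + 4169) = sqrt(1/(8738 - 1*0) + 4169) = sqrt(1/(8738 + 0) + 4169) = sqrt(1/8738 + 4169) = sqrt(36428723/8738) = sqrt(318314181574)/8738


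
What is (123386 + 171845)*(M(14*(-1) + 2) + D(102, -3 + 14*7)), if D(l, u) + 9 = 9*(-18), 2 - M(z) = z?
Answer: -46351267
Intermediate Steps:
M(z) = 2 - z
D(l, u) = -171 (D(l, u) = -9 + 9*(-18) = -9 - 162 = -171)
(123386 + 171845)*(M(14*(-1) + 2) + D(102, -3 + 14*7)) = (123386 + 171845)*((2 - (14*(-1) + 2)) - 171) = 295231*((2 - (-14 + 2)) - 171) = 295231*((2 - 1*(-12)) - 171) = 295231*((2 + 12) - 171) = 295231*(14 - 171) = 295231*(-157) = -46351267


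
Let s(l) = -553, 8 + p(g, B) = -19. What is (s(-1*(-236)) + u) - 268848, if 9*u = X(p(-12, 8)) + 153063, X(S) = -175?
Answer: -2271721/9 ≈ -2.5241e+5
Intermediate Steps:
p(g, B) = -27 (p(g, B) = -8 - 19 = -27)
u = 152888/9 (u = (-175 + 153063)/9 = (⅑)*152888 = 152888/9 ≈ 16988.)
(s(-1*(-236)) + u) - 268848 = (-553 + 152888/9) - 268848 = 147911/9 - 268848 = -2271721/9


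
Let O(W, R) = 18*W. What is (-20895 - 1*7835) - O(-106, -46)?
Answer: -26822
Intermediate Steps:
(-20895 - 1*7835) - O(-106, -46) = (-20895 - 1*7835) - 18*(-106) = (-20895 - 7835) - 1*(-1908) = -28730 + 1908 = -26822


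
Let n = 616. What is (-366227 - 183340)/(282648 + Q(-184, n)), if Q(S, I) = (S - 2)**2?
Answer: -183189/105748 ≈ -1.7323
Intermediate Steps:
Q(S, I) = (-2 + S)**2
(-366227 - 183340)/(282648 + Q(-184, n)) = (-366227 - 183340)/(282648 + (-2 - 184)**2) = -549567/(282648 + (-186)**2) = -549567/(282648 + 34596) = -549567/317244 = -549567*1/317244 = -183189/105748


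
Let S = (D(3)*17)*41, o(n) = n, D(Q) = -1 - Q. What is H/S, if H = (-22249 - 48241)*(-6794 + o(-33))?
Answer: -240617615/1394 ≈ -1.7261e+5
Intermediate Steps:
S = -2788 (S = ((-1 - 1*3)*17)*41 = ((-1 - 3)*17)*41 = -4*17*41 = -68*41 = -2788)
H = 481235230 (H = (-22249 - 48241)*(-6794 - 33) = -70490*(-6827) = 481235230)
H/S = 481235230/(-2788) = 481235230*(-1/2788) = -240617615/1394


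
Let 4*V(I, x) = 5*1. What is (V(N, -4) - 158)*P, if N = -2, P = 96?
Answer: -15048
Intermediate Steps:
V(I, x) = 5/4 (V(I, x) = (5*1)/4 = (1/4)*5 = 5/4)
(V(N, -4) - 158)*P = (5/4 - 158)*96 = -627/4*96 = -15048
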